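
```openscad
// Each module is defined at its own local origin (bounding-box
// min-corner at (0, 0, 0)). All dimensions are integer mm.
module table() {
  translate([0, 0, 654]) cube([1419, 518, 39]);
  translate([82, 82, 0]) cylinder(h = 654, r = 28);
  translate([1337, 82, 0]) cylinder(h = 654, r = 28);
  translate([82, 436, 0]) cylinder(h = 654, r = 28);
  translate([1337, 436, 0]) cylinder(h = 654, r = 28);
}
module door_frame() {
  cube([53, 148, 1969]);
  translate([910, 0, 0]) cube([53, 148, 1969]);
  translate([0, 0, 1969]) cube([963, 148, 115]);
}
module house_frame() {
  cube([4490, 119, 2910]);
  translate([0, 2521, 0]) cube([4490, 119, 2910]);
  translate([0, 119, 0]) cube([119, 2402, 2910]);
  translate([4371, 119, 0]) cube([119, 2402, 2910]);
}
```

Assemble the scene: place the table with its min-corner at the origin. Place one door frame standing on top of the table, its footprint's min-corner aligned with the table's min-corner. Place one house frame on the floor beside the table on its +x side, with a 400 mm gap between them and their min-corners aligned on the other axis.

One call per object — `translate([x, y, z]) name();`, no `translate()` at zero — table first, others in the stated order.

table();
translate([0, 0, 693]) door_frame();
translate([1819, 0, 0]) house_frame();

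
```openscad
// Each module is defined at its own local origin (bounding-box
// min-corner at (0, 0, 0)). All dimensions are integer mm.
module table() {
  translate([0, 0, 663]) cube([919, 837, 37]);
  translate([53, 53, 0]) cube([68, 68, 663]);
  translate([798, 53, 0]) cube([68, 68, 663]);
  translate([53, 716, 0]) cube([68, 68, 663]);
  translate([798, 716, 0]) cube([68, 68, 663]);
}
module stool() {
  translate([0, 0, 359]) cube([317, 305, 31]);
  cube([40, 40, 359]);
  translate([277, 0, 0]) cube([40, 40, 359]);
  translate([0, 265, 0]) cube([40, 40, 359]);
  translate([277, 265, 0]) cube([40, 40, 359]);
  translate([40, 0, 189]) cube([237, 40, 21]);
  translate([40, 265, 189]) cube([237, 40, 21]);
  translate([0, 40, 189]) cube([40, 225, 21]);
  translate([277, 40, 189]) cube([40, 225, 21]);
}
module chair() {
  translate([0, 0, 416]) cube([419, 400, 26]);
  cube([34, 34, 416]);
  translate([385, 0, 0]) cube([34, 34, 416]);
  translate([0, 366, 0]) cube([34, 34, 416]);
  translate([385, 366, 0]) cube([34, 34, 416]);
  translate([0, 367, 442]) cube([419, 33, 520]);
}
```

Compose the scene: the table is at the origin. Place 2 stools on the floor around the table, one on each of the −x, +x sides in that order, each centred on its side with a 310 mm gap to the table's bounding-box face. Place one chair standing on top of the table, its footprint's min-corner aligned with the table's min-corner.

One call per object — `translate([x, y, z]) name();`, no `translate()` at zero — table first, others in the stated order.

table();
translate([-627, 266, 0]) stool();
translate([1229, 266, 0]) stool();
translate([0, 0, 700]) chair();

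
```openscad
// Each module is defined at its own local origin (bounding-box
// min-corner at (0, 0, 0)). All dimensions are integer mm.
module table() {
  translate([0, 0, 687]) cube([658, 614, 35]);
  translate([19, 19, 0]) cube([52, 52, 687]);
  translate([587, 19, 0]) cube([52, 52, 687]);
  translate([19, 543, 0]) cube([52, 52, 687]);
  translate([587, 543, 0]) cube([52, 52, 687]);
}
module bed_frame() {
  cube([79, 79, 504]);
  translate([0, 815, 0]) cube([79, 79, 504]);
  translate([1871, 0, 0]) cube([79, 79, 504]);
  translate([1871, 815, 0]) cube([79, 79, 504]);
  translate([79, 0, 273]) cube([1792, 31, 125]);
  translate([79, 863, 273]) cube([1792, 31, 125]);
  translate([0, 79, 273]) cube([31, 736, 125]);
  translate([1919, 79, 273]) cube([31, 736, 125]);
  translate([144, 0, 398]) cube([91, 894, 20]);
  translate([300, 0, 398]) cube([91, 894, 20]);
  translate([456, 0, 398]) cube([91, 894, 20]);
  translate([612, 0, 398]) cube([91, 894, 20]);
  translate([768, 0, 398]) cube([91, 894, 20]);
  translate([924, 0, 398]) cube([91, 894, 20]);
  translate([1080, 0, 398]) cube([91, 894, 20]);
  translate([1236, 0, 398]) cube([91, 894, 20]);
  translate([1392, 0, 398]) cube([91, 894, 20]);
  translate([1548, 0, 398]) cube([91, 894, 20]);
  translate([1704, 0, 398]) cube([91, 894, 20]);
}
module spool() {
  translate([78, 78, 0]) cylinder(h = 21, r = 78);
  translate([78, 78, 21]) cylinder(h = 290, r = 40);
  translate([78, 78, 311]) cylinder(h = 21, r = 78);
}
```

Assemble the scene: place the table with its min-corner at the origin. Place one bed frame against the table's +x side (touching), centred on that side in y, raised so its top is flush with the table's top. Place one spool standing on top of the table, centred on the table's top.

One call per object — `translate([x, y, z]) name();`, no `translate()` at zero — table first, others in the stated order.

table();
translate([658, -140, 218]) bed_frame();
translate([251, 229, 722]) spool();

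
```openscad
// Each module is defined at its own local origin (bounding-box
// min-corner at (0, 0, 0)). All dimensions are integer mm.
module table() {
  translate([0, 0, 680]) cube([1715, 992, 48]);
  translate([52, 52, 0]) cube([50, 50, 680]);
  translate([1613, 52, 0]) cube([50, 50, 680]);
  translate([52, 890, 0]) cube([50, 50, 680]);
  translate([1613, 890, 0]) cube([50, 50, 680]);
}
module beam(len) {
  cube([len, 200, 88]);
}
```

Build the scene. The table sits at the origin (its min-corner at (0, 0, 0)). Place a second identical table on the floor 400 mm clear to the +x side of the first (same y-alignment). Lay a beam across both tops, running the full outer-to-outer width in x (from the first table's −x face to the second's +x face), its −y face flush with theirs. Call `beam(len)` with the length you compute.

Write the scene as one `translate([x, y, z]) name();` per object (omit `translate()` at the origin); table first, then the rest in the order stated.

table();
translate([2115, 0, 0]) table();
translate([0, 0, 728]) beam(3830);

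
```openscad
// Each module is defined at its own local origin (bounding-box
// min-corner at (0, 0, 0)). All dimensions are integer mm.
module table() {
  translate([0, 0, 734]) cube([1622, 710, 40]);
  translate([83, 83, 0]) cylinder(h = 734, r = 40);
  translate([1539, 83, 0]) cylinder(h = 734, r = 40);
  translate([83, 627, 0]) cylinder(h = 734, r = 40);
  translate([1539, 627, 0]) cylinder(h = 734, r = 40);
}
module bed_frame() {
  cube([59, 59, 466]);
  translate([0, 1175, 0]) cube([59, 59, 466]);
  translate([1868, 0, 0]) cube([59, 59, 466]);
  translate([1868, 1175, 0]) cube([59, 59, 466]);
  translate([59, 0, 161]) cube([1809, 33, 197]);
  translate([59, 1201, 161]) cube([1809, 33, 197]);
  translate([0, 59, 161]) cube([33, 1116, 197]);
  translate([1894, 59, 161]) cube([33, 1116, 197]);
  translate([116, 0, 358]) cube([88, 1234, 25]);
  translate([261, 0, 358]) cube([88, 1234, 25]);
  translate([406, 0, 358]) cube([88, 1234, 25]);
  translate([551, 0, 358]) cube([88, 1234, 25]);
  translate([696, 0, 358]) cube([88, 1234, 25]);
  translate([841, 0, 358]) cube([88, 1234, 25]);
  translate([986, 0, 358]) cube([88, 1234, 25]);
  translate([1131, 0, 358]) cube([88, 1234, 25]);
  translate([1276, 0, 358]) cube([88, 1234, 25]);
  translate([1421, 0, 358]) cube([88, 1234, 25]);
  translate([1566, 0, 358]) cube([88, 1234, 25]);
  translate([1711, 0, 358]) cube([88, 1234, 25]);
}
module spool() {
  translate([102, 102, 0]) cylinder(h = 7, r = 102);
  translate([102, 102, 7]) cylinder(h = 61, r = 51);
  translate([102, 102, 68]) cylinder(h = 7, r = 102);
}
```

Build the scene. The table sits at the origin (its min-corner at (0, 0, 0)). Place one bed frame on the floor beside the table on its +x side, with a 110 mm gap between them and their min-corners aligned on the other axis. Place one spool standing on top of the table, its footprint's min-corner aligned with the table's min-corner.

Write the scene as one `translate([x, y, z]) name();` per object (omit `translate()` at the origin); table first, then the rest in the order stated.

table();
translate([1732, 0, 0]) bed_frame();
translate([0, 0, 774]) spool();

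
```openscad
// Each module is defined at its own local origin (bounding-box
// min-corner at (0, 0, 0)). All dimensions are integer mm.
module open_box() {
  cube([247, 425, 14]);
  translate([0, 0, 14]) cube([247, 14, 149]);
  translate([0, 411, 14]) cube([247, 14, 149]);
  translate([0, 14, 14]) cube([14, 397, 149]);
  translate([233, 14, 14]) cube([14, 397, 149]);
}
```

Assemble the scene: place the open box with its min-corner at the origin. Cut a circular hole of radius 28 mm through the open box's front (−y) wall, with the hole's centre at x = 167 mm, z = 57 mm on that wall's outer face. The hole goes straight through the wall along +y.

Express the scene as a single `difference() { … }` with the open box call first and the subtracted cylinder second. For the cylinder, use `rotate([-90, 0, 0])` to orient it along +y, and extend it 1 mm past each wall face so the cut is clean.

difference() {
  open_box();
  translate([167, -1, 57]) rotate([-90, 0, 0]) cylinder(h = 16, r = 28);
}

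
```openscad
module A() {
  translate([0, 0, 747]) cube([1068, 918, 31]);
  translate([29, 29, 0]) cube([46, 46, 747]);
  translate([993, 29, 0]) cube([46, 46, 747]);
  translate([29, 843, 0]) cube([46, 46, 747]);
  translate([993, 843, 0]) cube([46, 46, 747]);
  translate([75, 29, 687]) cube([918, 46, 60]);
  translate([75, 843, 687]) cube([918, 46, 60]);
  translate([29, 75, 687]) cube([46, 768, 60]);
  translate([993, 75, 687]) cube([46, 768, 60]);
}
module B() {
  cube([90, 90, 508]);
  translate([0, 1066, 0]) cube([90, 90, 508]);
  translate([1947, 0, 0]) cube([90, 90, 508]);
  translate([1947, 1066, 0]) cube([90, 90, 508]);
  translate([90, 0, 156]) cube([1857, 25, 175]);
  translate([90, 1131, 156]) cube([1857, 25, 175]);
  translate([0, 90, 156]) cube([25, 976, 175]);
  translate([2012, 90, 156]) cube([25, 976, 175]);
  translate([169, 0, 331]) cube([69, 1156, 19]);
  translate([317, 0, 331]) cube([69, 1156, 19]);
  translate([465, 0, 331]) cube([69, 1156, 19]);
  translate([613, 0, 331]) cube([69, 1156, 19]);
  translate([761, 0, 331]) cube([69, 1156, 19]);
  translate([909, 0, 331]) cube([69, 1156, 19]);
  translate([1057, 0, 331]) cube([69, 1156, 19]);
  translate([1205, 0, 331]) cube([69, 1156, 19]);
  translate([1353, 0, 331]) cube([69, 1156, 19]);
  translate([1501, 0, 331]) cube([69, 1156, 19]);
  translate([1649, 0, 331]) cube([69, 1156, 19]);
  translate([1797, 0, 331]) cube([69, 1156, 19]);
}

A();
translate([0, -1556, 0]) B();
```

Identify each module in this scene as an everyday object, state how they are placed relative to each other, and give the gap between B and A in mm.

The bed frame's nearest face is 400 mm from the table's −y face.

A is a table. B is a bed frame. The bed frame is on the floor beside the table on its −y side. The gap between the bed frame and the table is 400 mm.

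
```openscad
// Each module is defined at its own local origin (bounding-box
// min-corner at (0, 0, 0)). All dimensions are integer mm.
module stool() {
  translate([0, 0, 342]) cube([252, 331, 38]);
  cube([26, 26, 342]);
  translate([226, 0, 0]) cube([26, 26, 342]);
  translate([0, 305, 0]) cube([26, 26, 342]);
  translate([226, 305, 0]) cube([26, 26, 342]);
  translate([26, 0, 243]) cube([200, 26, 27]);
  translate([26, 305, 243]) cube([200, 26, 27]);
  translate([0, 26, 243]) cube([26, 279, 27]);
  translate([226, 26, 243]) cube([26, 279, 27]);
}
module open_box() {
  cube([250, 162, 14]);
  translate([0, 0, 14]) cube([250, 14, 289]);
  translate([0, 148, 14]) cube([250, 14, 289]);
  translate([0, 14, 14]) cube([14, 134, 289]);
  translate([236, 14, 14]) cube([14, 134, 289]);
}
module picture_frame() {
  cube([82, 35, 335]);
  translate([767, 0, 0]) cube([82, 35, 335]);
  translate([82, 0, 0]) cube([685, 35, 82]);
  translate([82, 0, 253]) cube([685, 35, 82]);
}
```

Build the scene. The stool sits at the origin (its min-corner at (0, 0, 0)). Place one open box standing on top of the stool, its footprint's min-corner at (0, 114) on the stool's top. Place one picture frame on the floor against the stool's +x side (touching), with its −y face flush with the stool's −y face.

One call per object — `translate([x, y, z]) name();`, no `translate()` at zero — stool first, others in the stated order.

stool();
translate([0, 114, 380]) open_box();
translate([252, 0, 0]) picture_frame();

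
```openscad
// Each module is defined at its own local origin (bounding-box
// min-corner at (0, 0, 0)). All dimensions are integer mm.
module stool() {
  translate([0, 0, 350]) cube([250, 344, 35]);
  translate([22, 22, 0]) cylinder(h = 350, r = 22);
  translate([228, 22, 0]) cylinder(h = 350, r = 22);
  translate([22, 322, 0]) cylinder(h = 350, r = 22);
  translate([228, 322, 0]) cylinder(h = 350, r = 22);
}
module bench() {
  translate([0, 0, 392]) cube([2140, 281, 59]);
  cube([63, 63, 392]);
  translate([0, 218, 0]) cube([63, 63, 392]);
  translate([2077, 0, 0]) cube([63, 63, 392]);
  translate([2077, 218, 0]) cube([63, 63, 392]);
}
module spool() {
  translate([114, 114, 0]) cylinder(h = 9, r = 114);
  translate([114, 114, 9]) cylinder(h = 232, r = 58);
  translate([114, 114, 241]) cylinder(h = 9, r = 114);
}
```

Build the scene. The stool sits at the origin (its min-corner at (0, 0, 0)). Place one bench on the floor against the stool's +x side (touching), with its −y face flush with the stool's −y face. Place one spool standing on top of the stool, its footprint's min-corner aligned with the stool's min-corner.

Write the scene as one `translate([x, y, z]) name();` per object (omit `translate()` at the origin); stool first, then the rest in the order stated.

stool();
translate([250, 0, 0]) bench();
translate([0, 0, 385]) spool();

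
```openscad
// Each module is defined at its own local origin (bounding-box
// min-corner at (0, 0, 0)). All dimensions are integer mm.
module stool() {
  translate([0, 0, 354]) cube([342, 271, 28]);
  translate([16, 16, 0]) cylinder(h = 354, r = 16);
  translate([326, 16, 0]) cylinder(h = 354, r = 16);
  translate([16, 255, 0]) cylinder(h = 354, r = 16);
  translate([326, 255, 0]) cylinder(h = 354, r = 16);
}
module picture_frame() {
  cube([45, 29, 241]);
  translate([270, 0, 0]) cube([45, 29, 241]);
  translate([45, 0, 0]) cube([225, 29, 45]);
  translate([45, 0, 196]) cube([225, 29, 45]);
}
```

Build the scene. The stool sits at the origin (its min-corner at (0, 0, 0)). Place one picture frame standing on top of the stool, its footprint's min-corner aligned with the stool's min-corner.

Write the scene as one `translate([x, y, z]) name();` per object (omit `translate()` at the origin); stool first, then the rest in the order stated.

stool();
translate([0, 0, 382]) picture_frame();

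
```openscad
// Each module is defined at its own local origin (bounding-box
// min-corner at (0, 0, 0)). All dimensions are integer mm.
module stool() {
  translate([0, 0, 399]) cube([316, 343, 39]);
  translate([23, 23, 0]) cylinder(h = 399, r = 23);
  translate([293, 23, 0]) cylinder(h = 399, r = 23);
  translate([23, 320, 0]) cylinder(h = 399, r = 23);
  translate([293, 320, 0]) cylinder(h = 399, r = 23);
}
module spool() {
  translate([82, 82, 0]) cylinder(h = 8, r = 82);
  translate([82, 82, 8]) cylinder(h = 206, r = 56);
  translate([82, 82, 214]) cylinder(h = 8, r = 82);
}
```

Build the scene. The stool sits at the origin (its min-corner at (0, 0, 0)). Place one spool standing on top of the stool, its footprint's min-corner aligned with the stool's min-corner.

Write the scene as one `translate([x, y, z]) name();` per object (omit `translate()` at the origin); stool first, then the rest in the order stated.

stool();
translate([0, 0, 438]) spool();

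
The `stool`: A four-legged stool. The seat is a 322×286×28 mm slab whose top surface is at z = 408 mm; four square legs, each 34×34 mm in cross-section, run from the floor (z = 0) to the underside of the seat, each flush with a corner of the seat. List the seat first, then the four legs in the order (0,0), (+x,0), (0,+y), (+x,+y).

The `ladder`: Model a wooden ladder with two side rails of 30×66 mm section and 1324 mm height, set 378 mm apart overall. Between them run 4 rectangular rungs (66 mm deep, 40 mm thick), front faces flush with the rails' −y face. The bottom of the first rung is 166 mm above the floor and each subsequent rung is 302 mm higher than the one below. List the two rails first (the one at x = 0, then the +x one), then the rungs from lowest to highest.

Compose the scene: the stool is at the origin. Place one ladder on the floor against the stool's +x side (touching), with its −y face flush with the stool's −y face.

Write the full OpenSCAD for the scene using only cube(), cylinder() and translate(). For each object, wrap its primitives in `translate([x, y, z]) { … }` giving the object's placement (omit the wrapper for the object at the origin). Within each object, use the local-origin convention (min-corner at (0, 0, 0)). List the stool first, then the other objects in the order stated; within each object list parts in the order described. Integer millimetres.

translate([0, 0, 380]) cube([322, 286, 28]);
cube([34, 34, 380]);
translate([288, 0, 0]) cube([34, 34, 380]);
translate([0, 252, 0]) cube([34, 34, 380]);
translate([288, 252, 0]) cube([34, 34, 380]);
translate([322, 0, 0]) {
  cube([30, 66, 1324]);
  translate([348, 0, 0]) cube([30, 66, 1324]);
  translate([30, 0, 166]) cube([318, 66, 40]);
  translate([30, 0, 468]) cube([318, 66, 40]);
  translate([30, 0, 770]) cube([318, 66, 40]);
  translate([30, 0, 1072]) cube([318, 66, 40]);
}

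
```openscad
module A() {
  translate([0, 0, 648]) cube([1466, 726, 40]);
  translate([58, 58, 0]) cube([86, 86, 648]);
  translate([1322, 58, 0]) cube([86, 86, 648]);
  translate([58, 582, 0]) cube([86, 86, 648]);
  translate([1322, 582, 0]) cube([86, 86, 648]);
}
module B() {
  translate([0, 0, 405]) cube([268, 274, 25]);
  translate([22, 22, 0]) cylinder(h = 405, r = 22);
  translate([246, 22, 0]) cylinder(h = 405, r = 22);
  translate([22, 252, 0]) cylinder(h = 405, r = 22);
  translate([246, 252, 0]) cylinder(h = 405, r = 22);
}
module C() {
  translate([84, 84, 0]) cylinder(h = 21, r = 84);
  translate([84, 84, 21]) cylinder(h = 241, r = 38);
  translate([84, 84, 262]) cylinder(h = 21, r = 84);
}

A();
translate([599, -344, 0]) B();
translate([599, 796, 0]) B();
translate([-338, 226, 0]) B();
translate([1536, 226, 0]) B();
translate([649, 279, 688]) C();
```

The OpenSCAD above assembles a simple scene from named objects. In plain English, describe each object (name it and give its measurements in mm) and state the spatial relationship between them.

A is a table: top 1466 mm (x) × 726 mm (y), 40 mm thick, upper face at z = 688 mm, on four 86×86 mm square legs, each inset 58 mm from the nearest pair of top edges, running from z = 0 to the bottom of the top.

B is a four-legged stool. The seat is a 268×274×25 mm slab whose top surface is at z = 430 mm; four round legs, each 44 mm in diameter, run from the floor (z = 0) to the underside of the seat, each leg's axis is inset half a diameter from the nearest pair of seat edges (so the leg's bounding box is flush with the corner).

C is a spool: two coaxial disc flanges of radius 84 mm and thickness 21 mm, joined by a core cylinder of radius 38 mm and height 241 mm. The lower flange rests on z = 0 and the three cylinders share a vertical axis.

Four stools sit around the table at the −y, +y, −x, +x sides. The spool is on top of the table, centred.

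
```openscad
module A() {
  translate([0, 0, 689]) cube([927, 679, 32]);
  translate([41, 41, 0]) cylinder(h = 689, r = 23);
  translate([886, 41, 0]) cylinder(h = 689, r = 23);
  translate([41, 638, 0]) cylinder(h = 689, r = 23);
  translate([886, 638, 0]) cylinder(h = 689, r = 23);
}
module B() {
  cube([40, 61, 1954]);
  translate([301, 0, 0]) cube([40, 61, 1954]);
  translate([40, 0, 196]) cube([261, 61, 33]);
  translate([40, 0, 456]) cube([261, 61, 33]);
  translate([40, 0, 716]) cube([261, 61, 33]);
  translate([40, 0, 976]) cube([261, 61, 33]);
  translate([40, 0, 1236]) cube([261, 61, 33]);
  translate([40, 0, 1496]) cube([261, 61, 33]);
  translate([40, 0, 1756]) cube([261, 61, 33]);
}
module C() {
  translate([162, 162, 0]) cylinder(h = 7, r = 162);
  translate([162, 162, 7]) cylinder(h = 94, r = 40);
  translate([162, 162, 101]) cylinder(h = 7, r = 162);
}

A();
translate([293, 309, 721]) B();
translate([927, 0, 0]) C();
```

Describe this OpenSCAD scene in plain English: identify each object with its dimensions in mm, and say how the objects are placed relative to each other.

A is a table with a 927×679 mm rectangular top, 32 mm thick, top surface at z = 721 mm, supported by four round legs of 46 mm diameter, each leg's bounding box inset 18 mm from the nearest pair of top edges, running from the floor.

B is a straight ladder. Two 40×61 mm vertical rails, 1954 mm tall, stand 341 mm apart (outside-to-outside) with their front faces coplanar on the −y side. 7 rungs, each 61 mm deep and 33 mm tall, span between the inner faces of the rails, front faces flush with the rails. The lowest rung's underside is at z = 196 mm and rungs are spaced 260 mm apart (underside to underside).

C is a spool: two coaxial disc flanges of radius 162 mm and thickness 7 mm, joined by a core cylinder of radius 40 mm and height 94 mm. The lower flange rests on z = 0 and the three cylinders share a vertical axis.

The ladder is on top of the table, centred. The spool is against the table's +x side, with their −y faces flush.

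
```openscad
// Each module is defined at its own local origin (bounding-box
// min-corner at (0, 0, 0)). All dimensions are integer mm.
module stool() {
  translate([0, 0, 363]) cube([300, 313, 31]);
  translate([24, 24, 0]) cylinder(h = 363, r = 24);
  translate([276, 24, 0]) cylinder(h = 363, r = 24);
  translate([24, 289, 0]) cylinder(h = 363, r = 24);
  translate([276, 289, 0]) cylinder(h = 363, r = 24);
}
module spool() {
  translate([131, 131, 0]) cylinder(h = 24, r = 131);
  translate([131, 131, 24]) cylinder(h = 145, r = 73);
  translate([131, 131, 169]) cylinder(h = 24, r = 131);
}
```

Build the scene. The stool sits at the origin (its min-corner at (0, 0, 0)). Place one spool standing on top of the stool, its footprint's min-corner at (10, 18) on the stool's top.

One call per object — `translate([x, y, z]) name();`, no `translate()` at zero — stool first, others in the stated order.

stool();
translate([10, 18, 394]) spool();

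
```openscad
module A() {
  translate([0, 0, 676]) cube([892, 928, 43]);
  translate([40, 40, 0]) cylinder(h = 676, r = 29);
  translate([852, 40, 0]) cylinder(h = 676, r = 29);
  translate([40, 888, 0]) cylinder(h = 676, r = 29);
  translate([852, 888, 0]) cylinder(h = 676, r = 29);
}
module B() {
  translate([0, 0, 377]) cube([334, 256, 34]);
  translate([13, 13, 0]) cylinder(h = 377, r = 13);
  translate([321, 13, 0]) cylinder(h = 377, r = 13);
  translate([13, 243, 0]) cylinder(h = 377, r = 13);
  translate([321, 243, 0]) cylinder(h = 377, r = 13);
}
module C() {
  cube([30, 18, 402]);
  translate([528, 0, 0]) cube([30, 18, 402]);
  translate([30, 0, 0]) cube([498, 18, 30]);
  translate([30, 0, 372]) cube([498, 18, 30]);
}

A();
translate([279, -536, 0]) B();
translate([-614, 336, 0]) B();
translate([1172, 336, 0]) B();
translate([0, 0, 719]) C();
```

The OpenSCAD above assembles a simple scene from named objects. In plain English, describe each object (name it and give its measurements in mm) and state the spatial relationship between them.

A is a rectangular dining table. The top is 892×928×43 mm with its upper surface at z = 719 mm. It stands on four round legs of 58 mm diameter, each leg's bounding box inset 11 mm from the nearest pair of top edges, running from the floor to the underside of the top.

B is a simple wooden stool: a rectangular seat 334 mm (x) by 256 mm (y), 34 mm thick, top face at z = 411 mm, on four round legs, each 26 mm in diameter. The legs rest on z = 0, each leg's axis is inset half a diameter from the nearest pair of seat edges (so the leg's bounding box is flush with the corner).

C is a rectangular picture frame lying in the x–z plane (depth along y). The opening is 498 mm wide (x) by 342 mm tall (z), surrounded by a border 30 mm wide on all four sides. The frame is 18 mm deep and is made of two full-height vertical stiles with two horizontal rails fitted between them.

Three stools sit around the table at the −y, −x, +x sides. The picture frame is on top of the table.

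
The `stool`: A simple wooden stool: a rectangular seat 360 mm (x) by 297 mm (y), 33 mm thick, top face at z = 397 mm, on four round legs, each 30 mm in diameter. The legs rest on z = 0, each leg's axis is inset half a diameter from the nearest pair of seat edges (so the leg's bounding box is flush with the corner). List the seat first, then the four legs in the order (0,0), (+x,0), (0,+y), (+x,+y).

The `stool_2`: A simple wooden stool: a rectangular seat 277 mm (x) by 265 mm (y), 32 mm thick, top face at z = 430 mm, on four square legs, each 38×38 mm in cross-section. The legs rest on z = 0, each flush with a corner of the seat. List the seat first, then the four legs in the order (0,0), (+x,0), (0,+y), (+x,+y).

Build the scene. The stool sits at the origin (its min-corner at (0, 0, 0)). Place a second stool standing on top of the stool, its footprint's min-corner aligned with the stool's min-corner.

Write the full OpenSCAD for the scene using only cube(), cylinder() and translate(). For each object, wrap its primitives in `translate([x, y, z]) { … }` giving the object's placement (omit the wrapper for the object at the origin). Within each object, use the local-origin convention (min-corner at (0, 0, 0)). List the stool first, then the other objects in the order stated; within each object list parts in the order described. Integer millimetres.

translate([0, 0, 364]) cube([360, 297, 33]);
translate([15, 15, 0]) cylinder(h = 364, r = 15);
translate([345, 15, 0]) cylinder(h = 364, r = 15);
translate([15, 282, 0]) cylinder(h = 364, r = 15);
translate([345, 282, 0]) cylinder(h = 364, r = 15);
translate([0, 0, 397]) {
  translate([0, 0, 398]) cube([277, 265, 32]);
  cube([38, 38, 398]);
  translate([239, 0, 0]) cube([38, 38, 398]);
  translate([0, 227, 0]) cube([38, 38, 398]);
  translate([239, 227, 0]) cube([38, 38, 398]);
}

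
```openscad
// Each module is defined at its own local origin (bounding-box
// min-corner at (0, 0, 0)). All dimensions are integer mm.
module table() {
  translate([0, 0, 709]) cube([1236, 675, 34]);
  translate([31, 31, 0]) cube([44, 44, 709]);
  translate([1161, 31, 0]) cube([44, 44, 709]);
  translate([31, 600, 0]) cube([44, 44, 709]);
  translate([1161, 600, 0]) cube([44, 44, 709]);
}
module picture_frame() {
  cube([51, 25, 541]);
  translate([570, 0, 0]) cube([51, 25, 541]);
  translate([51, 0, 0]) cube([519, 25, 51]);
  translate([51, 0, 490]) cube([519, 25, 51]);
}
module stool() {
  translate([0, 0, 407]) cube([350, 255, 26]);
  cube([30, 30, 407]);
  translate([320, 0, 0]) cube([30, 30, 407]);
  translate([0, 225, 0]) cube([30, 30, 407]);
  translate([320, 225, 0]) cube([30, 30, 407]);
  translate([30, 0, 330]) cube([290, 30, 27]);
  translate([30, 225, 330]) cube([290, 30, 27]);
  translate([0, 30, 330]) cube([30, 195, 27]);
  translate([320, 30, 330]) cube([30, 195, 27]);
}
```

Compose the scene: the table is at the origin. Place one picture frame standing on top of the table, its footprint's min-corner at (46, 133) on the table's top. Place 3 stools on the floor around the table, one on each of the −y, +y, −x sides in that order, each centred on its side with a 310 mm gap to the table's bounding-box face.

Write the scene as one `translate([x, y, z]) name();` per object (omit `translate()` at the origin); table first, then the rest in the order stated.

table();
translate([46, 133, 743]) picture_frame();
translate([443, -565, 0]) stool();
translate([443, 985, 0]) stool();
translate([-660, 210, 0]) stool();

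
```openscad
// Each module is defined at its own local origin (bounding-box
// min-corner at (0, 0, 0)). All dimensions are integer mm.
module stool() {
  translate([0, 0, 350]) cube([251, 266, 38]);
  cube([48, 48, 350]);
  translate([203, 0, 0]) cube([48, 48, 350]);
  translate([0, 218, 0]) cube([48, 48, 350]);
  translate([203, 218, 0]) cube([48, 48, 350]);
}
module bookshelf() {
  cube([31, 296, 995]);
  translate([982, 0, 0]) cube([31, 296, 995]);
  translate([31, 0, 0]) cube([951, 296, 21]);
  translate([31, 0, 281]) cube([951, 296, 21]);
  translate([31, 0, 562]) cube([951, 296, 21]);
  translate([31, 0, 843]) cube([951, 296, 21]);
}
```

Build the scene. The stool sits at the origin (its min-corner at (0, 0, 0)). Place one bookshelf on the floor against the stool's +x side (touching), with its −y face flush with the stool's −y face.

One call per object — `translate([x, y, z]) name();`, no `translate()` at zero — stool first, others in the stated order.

stool();
translate([251, 0, 0]) bookshelf();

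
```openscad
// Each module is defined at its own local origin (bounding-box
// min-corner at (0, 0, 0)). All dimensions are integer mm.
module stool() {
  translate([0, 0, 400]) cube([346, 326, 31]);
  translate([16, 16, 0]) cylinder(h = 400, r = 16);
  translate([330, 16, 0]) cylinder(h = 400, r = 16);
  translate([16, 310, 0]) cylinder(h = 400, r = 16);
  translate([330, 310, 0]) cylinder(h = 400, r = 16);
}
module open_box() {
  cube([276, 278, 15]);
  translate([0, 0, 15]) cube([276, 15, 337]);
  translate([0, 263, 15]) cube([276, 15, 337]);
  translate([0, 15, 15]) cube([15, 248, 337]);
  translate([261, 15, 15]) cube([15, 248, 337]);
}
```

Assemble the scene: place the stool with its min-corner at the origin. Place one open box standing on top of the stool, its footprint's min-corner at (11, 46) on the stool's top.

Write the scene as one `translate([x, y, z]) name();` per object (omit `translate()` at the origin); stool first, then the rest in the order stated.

stool();
translate([11, 46, 431]) open_box();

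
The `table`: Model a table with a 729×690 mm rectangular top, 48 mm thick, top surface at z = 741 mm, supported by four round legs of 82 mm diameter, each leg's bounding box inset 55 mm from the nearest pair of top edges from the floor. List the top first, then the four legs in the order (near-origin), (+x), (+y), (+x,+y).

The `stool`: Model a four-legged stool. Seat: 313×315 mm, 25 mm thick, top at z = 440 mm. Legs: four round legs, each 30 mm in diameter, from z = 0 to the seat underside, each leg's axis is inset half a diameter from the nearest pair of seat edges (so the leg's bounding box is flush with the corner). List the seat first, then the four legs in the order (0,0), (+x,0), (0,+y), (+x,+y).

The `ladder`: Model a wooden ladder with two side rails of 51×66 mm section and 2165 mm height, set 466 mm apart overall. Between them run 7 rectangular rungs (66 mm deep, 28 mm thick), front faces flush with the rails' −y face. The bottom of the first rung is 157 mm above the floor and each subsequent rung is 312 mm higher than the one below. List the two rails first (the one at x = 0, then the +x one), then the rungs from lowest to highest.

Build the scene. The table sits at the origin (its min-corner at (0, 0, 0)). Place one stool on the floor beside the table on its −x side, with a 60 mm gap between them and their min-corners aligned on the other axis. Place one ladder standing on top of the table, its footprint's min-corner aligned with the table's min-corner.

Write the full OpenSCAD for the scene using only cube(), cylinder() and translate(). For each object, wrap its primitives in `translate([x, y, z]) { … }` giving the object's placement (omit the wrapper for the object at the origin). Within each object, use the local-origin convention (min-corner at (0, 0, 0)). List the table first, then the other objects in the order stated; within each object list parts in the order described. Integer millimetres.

translate([0, 0, 693]) cube([729, 690, 48]);
translate([96, 96, 0]) cylinder(h = 693, r = 41);
translate([633, 96, 0]) cylinder(h = 693, r = 41);
translate([96, 594, 0]) cylinder(h = 693, r = 41);
translate([633, 594, 0]) cylinder(h = 693, r = 41);
translate([-373, 0, 0]) {
  translate([0, 0, 415]) cube([313, 315, 25]);
  translate([15, 15, 0]) cylinder(h = 415, r = 15);
  translate([298, 15, 0]) cylinder(h = 415, r = 15);
  translate([15, 300, 0]) cylinder(h = 415, r = 15);
  translate([298, 300, 0]) cylinder(h = 415, r = 15);
}
translate([0, 0, 741]) {
  cube([51, 66, 2165]);
  translate([415, 0, 0]) cube([51, 66, 2165]);
  translate([51, 0, 157]) cube([364, 66, 28]);
  translate([51, 0, 469]) cube([364, 66, 28]);
  translate([51, 0, 781]) cube([364, 66, 28]);
  translate([51, 0, 1093]) cube([364, 66, 28]);
  translate([51, 0, 1405]) cube([364, 66, 28]);
  translate([51, 0, 1717]) cube([364, 66, 28]);
  translate([51, 0, 2029]) cube([364, 66, 28]);
}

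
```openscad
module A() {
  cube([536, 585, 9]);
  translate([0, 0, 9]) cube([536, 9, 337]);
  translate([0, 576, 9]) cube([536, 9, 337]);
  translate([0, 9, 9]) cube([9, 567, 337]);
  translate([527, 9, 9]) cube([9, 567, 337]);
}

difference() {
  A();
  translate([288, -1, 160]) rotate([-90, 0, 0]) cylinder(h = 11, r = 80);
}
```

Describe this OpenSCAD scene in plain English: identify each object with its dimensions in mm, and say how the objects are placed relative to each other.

A is an open storage box with external size 536×585×346 mm and wall thickness 9 mm (the base is also 9 mm thick). The base covers the whole footprint; the four walls stand on the base, with the y-facing walls full-width and the x-facing walls fitting between their inner faces.

The open box has a circular hole of radius 80 mm through its front wall, centred at (x = 288, z = 160).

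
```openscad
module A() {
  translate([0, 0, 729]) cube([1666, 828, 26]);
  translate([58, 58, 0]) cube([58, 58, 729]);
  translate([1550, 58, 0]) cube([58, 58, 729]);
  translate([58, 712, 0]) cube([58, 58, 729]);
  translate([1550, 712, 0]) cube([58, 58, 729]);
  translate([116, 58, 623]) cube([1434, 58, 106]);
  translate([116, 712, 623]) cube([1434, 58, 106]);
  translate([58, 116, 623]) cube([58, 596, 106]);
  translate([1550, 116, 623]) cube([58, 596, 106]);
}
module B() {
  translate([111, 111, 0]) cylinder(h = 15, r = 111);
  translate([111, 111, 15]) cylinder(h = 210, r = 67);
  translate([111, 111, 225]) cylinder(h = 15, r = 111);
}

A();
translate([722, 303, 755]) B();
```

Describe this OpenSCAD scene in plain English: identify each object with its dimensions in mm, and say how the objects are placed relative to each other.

A is a table with a 1666×828 mm rectangular top, 26 mm thick, top surface at z = 755 mm, supported by four 58×58 mm square legs, each inset 58 mm from the nearest pair of top edges, running from the floor. Four apron rails, 58 mm thick and 106 mm tall, run between adjacent legs with their top edges flush with the underside of the top and their outer faces flush with the legs' outer faces.

B is a spool: two coaxial disc flanges of radius 111 mm and thickness 15 mm, joined by a core cylinder of radius 67 mm and height 210 mm. The lower flange rests on z = 0 and the three cylinders share a vertical axis.

The spool is on top of the table, centred.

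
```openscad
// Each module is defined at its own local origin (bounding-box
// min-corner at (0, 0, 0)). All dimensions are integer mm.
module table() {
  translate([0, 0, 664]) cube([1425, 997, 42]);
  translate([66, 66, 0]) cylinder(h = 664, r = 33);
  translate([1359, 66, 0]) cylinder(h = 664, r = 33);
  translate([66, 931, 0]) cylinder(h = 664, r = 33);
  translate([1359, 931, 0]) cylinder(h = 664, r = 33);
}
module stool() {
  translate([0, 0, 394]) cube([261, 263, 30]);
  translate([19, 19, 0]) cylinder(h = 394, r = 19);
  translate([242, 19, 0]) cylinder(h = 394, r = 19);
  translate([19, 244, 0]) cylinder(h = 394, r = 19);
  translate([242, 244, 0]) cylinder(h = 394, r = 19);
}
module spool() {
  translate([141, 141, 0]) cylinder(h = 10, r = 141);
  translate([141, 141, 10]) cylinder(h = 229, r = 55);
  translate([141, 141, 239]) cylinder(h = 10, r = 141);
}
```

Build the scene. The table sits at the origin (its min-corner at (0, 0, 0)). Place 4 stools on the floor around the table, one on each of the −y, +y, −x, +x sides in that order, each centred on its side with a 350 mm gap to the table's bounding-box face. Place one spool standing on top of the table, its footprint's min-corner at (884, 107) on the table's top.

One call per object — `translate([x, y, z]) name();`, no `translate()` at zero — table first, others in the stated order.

table();
translate([582, -613, 0]) stool();
translate([582, 1347, 0]) stool();
translate([-611, 367, 0]) stool();
translate([1775, 367, 0]) stool();
translate([884, 107, 706]) spool();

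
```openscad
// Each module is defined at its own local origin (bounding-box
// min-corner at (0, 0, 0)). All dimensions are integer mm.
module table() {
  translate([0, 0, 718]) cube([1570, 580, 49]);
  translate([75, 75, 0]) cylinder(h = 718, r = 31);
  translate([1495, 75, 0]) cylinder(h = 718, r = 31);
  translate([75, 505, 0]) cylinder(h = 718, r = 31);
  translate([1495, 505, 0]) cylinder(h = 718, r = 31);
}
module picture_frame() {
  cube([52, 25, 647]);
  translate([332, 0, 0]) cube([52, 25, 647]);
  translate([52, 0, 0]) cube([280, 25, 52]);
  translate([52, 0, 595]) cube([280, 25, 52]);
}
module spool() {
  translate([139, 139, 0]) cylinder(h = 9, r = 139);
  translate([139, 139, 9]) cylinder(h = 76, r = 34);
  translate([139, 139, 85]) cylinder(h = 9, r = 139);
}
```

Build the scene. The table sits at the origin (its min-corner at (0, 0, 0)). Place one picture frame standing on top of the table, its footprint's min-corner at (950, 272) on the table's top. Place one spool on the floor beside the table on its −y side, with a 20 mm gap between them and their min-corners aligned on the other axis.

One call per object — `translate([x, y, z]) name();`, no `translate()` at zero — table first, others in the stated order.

table();
translate([950, 272, 767]) picture_frame();
translate([0, -298, 0]) spool();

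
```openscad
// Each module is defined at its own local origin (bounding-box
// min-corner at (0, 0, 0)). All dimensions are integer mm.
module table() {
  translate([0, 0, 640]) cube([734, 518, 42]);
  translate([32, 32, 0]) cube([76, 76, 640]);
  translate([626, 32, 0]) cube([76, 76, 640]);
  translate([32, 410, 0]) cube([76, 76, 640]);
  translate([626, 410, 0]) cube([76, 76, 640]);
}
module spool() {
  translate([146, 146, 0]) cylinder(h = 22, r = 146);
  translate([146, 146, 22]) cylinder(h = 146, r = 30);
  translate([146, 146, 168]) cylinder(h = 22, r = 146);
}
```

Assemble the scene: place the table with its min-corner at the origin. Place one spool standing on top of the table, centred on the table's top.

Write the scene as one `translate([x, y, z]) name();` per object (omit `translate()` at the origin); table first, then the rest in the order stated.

table();
translate([221, 113, 682]) spool();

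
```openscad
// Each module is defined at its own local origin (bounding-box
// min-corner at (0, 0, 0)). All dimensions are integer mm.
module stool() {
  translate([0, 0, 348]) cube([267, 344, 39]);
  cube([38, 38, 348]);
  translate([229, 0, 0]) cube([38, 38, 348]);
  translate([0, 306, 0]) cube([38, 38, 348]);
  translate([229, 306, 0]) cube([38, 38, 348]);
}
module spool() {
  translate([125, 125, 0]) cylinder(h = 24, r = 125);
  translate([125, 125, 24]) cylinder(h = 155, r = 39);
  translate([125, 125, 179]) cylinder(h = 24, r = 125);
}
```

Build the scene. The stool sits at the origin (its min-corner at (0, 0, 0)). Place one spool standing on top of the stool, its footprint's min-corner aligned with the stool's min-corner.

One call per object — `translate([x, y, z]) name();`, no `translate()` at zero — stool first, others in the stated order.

stool();
translate([0, 0, 387]) spool();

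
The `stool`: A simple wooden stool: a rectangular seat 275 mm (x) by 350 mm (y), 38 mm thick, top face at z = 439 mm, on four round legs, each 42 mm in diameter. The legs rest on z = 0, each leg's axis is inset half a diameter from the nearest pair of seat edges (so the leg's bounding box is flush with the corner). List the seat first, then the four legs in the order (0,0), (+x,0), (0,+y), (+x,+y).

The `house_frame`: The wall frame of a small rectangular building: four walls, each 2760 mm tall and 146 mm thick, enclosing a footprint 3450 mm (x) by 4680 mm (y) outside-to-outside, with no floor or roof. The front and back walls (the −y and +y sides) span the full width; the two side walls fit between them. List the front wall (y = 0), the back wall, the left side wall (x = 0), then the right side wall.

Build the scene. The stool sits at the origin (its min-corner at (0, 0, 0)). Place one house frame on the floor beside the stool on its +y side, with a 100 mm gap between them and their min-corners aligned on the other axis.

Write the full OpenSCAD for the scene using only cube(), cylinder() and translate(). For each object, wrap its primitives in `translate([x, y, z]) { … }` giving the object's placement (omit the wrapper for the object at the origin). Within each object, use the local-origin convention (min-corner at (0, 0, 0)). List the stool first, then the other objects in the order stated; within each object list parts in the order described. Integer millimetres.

translate([0, 0, 401]) cube([275, 350, 38]);
translate([21, 21, 0]) cylinder(h = 401, r = 21);
translate([254, 21, 0]) cylinder(h = 401, r = 21);
translate([21, 329, 0]) cylinder(h = 401, r = 21);
translate([254, 329, 0]) cylinder(h = 401, r = 21);
translate([0, 450, 0]) {
  cube([3450, 146, 2760]);
  translate([0, 4534, 0]) cube([3450, 146, 2760]);
  translate([0, 146, 0]) cube([146, 4388, 2760]);
  translate([3304, 146, 0]) cube([146, 4388, 2760]);
}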